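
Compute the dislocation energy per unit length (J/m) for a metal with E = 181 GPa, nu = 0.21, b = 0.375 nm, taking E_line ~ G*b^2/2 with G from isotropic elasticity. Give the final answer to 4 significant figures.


Step 1: G = E / (2*(1+nu))
G = 181 / (2*(1+0.21)) = 74.7934 GPa = 7.47934e+10 Pa
Step 2: E_line = G*b^2/2
b = 0.375 nm = 3.75e-10 m
E_line = 0.5 * 7.47934e+10 * (3.75e-10)^2 = 5.259e-09 J/m


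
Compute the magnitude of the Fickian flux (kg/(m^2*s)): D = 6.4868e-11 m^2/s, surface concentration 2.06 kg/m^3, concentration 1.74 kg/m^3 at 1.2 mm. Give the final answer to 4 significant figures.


J = -D * (dC/dx) = D * (C1 - C2) / dx
J = 6.4868e-11 * (2.06 - 1.74) / 1.2e-03
J = 1.73e-08 kg/(m^2*s)


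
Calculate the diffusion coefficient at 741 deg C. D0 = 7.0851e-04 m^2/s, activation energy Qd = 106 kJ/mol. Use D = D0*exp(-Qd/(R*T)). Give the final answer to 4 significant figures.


D = D0 * exp(-Qd / (R*T))
T = 1014.15 K
D = 7.0851e-04 * exp(-106e3 / (8.314 * 1014.15))
D = 2.458e-09 m^2/s


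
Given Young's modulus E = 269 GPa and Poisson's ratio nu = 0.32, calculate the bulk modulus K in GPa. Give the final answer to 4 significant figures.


K = E / (3*(1-2*nu))
K = 269 / (3*(1-2*0.32))
K = 249.1 GPa


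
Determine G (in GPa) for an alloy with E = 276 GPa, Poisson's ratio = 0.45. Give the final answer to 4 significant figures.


G = E / (2*(1+nu))
G = 276 / (2*(1+0.45))
G = 95.17 GPa


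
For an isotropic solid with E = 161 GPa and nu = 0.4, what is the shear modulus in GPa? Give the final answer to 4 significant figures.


G = E / (2*(1+nu))
G = 161 / (2*(1+0.4))
G = 57.5 GPa


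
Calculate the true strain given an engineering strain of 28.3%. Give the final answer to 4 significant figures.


epsilon_true = ln(1 + epsilon_eng)
epsilon_true = ln(1 + 0.283)
epsilon_true = 0.2492


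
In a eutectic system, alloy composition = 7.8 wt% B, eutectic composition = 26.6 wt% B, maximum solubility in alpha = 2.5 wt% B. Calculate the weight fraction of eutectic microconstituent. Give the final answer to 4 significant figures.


f_primary = (C_e - C0) / (C_e - C_alpha_max)
f_primary = (26.6 - 7.8) / (26.6 - 2.5)
f_primary = 0.780083
f_eutectic = 1 - 0.780083 = 0.2199


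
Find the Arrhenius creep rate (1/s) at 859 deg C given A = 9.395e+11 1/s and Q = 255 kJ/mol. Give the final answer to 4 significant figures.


rate = A * exp(-Q / (R*T))
T = 859 + 273.15 = 1132.15 K
rate = 9.395e+11 * exp(-255e3 / (8.314 * 1132.15))
rate = 1.612 1/s


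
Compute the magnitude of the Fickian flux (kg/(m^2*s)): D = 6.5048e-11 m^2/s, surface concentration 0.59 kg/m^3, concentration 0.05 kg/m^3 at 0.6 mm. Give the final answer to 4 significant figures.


J = -D * (dC/dx) = D * (C1 - C2) / dx
J = 6.5048e-11 * (0.59 - 0.05) / 6e-04
J = 5.854e-08 kg/(m^2*s)


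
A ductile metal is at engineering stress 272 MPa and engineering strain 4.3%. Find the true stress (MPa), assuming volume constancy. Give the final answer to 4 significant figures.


sigma_true = sigma_eng * (1 + epsilon_eng)
sigma_true = 272 * (1 + 0.043)
sigma_true = 283.7 MPa


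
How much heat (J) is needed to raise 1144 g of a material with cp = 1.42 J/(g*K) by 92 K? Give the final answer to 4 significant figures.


Q = m * cp * dT
Q = 1144 * 1.42 * 92
Q = 149500 J


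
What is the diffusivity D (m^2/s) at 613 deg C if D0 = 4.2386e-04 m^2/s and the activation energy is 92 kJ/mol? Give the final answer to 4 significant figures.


D = D0 * exp(-Qd / (R*T))
T = 886.15 K
D = 4.2386e-04 * exp(-92e3 / (8.314 * 886.15))
D = 1.6e-09 m^2/s


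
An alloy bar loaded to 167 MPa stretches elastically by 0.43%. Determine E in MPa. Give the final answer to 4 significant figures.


E = sigma / epsilon
epsilon = 0.43% = 4.3e-03
E = 167 / 4.3e-03
E = 38840 MPa


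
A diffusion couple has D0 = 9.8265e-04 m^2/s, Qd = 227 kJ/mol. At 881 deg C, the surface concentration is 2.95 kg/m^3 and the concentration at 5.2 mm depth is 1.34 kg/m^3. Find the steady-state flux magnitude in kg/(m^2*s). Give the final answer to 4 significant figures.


Step 1: D = D0 * exp(-Qd/(R*T))
T = 881 + 273.15 = 1154.15 K
D = 9.8265e-04 * exp(-227e3 / (8.314 * 1154.15)) = 5.22924e-14 m^2/s
Step 2: J = D * (C1 - C2) / dx
J = 5.22924e-14 * (2.95 - 1.34) / 5.2e-03
J = 1.619e-11 kg/(m^2*s)


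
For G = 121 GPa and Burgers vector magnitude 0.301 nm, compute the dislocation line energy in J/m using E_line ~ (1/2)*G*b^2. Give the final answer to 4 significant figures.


E = G*b^2/2
b = 0.301 nm = 3.01e-10 m
G = 121 GPa = 1.21e+11 Pa
E = 0.5 * 1.21e+11 * (3.01e-10)^2
E = 5.481e-09 J/m


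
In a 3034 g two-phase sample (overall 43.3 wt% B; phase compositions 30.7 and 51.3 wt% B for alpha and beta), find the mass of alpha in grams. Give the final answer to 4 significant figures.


f_alpha = (C_beta - C0) / (C_beta - C_alpha)
f_alpha = (51.3 - 43.3) / (51.3 - 30.7) = 0.38835
m_alpha = f_alpha * m_total = 0.38835 * 3034 = 1178 g


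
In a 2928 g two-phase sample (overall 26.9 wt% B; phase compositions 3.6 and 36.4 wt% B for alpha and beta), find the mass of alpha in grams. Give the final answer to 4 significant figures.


f_alpha = (C_beta - C0) / (C_beta - C_alpha)
f_alpha = (36.4 - 26.9) / (36.4 - 3.6) = 0.289634
m_alpha = f_alpha * m_total = 0.289634 * 2928 = 848 g


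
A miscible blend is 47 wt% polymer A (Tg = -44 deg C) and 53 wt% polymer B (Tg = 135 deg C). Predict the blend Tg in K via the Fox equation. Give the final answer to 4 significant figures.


1/Tg = w1/Tg1 + w2/Tg2 (in Kelvin)
Tg1 = 229.15 K, Tg2 = 408.15 K
1/Tg = 0.47/229.15 + 0.53/408.15
Tg = 298.5 K


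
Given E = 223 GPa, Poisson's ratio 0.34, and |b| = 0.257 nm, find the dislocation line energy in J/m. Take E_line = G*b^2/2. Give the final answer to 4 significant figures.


Step 1: G = E / (2*(1+nu))
G = 223 / (2*(1+0.34)) = 83.209 GPa = 8.3209e+10 Pa
Step 2: E_line = G*b^2/2
b = 0.257 nm = 2.57e-10 m
E_line = 0.5 * 8.3209e+10 * (2.57e-10)^2 = 2.748e-09 J/m


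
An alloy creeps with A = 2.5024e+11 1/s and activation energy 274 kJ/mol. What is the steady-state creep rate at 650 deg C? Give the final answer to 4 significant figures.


rate = A * exp(-Q / (R*T))
T = 650 + 273.15 = 923.15 K
rate = 2.5024e+11 * exp(-274e3 / (8.314 * 923.15))
rate = 7.835e-05 1/s


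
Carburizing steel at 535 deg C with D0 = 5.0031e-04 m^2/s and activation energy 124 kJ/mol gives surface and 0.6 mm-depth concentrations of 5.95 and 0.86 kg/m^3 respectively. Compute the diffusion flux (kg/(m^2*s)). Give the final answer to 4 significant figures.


Step 1: D = D0 * exp(-Qd/(R*T))
T = 535 + 273.15 = 808.15 K
D = 5.0031e-04 * exp(-124e3 / (8.314 * 808.15)) = 4.83315e-12 m^2/s
Step 2: J = D * (C1 - C2) / dx
J = 4.83315e-12 * (5.95 - 0.86) / 6e-04
J = 4.1e-08 kg/(m^2*s)


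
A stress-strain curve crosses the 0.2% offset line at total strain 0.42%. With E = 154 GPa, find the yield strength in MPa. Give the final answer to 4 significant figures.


Offset strain = 0.002
Elastic strain at yield = total_strain - offset = 4.2e-03 - 0.002 = 2.2e-03
sigma_y = E * elastic_strain = 154000 * 2.2e-03
sigma_y = 338.8 MPa


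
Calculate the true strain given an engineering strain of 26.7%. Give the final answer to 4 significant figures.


epsilon_true = ln(1 + epsilon_eng)
epsilon_true = ln(1 + 0.267)
epsilon_true = 0.2367


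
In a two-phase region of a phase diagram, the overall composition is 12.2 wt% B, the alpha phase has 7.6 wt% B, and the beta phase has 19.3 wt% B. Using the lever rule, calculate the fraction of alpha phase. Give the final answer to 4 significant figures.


f_alpha = (C_beta - C0) / (C_beta - C_alpha)
f_alpha = (19.3 - 12.2) / (19.3 - 7.6)
f_alpha = 0.6068


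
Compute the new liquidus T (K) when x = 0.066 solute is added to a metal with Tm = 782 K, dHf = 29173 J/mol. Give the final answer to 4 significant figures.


dT = R*Tm^2*x / dHf
dT = 8.314 * 782^2 * 0.066 / 29173
dT = 11.5023 K
T_new = 782 - 11.5023 = 770.5 K


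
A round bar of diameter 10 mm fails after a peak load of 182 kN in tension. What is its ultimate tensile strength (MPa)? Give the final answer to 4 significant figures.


A0 = pi*(d/2)^2 = pi*(10/2)^2 = 78.5398 mm^2
UTS = F_max / A0 = 182*1000 / 78.5398
UTS = 2317 MPa


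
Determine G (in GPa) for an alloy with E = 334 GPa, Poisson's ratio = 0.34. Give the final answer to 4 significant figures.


G = E / (2*(1+nu))
G = 334 / (2*(1+0.34))
G = 124.6 GPa


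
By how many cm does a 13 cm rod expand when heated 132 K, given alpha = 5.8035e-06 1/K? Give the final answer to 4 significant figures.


dL = L0 * alpha * dT
dL = 13 * 5.8035e-06 * 132
dL = 9.959e-03 cm


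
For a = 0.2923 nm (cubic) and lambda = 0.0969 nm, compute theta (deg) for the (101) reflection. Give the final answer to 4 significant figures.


d = a / sqrt(h^2+k^2+l^2)
d = 0.2923 / sqrt(2) = 0.206687 nm
lambda = 2*d*sin(theta)  =>  sin(theta) = lambda / (2*d)
sin(theta) = 0.0969 / (2 * 0.206687) = 0.234412
theta = 13.56 deg


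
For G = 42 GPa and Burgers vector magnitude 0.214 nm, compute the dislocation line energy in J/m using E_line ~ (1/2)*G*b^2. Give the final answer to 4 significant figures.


E = G*b^2/2
b = 0.214 nm = 2.14e-10 m
G = 42 GPa = 4.2e+10 Pa
E = 0.5 * 4.2e+10 * (2.14e-10)^2
E = 9.617e-10 J/m


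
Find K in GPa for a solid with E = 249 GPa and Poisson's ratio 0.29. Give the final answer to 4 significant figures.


K = E / (3*(1-2*nu))
K = 249 / (3*(1-2*0.29))
K = 197.6 GPa


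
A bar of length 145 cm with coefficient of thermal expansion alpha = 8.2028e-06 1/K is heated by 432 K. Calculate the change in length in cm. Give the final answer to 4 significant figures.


dL = L0 * alpha * dT
dL = 145 * 8.2028e-06 * 432
dL = 0.5138 cm


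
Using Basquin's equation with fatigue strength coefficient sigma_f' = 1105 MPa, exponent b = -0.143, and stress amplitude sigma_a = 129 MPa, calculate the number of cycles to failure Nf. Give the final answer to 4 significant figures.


sigma_a = sigma_f' * (2*Nf)^b
2*Nf = (sigma_a / sigma_f')^(1/b)
2*Nf = (129 / 1105)^(1/-0.143)
2*Nf = 3.33338e+06
Nf = 1.667e+06 cycles


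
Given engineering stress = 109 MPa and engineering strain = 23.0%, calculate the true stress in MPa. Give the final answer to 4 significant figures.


sigma_true = sigma_eng * (1 + epsilon_eng)
sigma_true = 109 * (1 + 0.23)
sigma_true = 134.1 MPa


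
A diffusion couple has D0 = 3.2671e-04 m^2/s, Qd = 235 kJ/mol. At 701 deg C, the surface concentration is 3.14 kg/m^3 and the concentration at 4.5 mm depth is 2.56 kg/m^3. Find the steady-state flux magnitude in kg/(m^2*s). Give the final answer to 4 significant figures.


Step 1: D = D0 * exp(-Qd/(R*T))
T = 701 + 273.15 = 974.15 K
D = 3.2671e-04 * exp(-235e3 / (8.314 * 974.15)) = 8.18153e-17 m^2/s
Step 2: J = D * (C1 - C2) / dx
J = 8.18153e-17 * (3.14 - 2.56) / 4.5e-03
J = 1.055e-14 kg/(m^2*s)


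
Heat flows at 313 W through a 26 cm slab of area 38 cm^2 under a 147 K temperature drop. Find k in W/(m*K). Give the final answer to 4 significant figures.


k = Q*L / (A*dT)
L = 0.26 m, A = 3.8e-03 m^2
k = 313 * 0.26 / (3.8e-03 * 147)
k = 145.7 W/(m*K)


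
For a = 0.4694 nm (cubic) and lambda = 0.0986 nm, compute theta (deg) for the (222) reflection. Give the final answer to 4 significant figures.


d = a / sqrt(h^2+k^2+l^2)
d = 0.4694 / sqrt(12) = 0.135504 nm
lambda = 2*d*sin(theta)  =>  sin(theta) = lambda / (2*d)
sin(theta) = 0.0986 / (2 * 0.135504) = 0.363827
theta = 21.34 deg


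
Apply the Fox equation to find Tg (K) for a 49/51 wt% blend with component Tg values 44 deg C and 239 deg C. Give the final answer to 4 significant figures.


1/Tg = w1/Tg1 + w2/Tg2 (in Kelvin)
Tg1 = 317.15 K, Tg2 = 512.15 K
1/Tg = 0.49/317.15 + 0.51/512.15
Tg = 393.6 K


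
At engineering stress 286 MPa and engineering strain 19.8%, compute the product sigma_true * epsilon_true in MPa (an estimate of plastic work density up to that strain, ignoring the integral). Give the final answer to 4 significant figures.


sigma_true = sigma_eng * (1 + epsilon_eng)
sigma_true = 286 * (1 + 0.198) = 342.628 MPa
epsilon_true = ln(1 + epsilon_eng)
epsilon_true = ln(1 + 0.198) = 0.180653
sigma_true * epsilon_true = 342.628 * 0.180653 = 61.9 MPa


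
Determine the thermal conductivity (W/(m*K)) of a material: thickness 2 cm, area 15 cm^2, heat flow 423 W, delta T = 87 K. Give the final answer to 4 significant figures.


k = Q*L / (A*dT)
L = 0.02 m, A = 1.5e-03 m^2
k = 423 * 0.02 / (1.5e-03 * 87)
k = 64.83 W/(m*K)


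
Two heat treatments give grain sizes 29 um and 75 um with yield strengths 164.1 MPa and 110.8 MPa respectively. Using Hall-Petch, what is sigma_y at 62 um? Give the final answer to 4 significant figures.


sigma_y = sigma0 + k / sqrt(d)
1/sqrt(d1) = 1/sqrt(2.9e-05) = 185.695;  1/sqrt(d2) = 115.47
k = (sigma1 - sigma2) / (1/sqrt(d1) - 1/sqrt(d2)) = (164.1 - 110.8) / (185.695 - 115.47) = 0.758986 MPa*m^0.5
sigma0 = sigma1 - k/sqrt(d1) = 164.1 - 0.758986*185.695 = 23.1599 MPa
sigma_y(d3) = 23.1599 + 0.758986 / sqrt(6.2e-05) = 119.6 MPa


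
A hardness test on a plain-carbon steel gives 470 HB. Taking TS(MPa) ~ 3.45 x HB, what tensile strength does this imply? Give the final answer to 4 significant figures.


TS (MPa) = 3.45 * HB
TS = 3.45 * 470
TS = 1622 MPa


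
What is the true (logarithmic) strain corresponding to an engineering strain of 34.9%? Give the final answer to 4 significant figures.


epsilon_true = ln(1 + epsilon_eng)
epsilon_true = ln(1 + 0.349)
epsilon_true = 0.2994


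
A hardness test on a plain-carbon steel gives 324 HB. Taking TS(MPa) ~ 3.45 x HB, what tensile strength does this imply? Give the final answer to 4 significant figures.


TS (MPa) = 3.45 * HB
TS = 3.45 * 324
TS = 1118 MPa


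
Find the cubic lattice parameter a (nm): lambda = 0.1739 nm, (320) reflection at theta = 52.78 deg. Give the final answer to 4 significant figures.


d = lambda / (2*sin(theta))
d = 0.1739 / (2*sin(52.78 deg))
d = 0.10919 nm
a = d * sqrt(h^2+k^2+l^2) = 0.10919 * sqrt(13)
a = 0.3937 nm


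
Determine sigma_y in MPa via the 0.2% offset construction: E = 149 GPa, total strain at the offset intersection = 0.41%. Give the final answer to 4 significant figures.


Offset strain = 0.002
Elastic strain at yield = total_strain - offset = 4.1e-03 - 0.002 = 2.1e-03
sigma_y = E * elastic_strain = 149000 * 2.1e-03
sigma_y = 312.9 MPa


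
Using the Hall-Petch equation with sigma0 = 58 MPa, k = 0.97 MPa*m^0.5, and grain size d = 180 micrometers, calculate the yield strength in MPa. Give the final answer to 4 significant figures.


sigma_y = sigma0 + k / sqrt(d)
d = 180 um = 1.8e-04 m
sigma_y = 58 + 0.97 / sqrt(1.8e-04)
sigma_y = 130.3 MPa


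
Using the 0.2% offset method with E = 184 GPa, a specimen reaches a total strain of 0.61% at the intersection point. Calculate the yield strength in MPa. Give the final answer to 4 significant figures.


Offset strain = 0.002
Elastic strain at yield = total_strain - offset = 6.1e-03 - 0.002 = 4.1e-03
sigma_y = E * elastic_strain = 184000 * 4.1e-03
sigma_y = 754.4 MPa


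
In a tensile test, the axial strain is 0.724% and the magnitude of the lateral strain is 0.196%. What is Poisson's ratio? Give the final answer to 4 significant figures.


nu = -epsilon_lat / epsilon_axial
Lateral strain is contraction (negative), so using magnitudes:
nu = 0.196 / 0.724
nu = 0.2707


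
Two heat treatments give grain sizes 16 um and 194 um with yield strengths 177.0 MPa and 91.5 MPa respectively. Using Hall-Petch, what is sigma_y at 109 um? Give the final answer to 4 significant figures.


sigma_y = sigma0 + k / sqrt(d)
1/sqrt(d1) = 1/sqrt(1.6e-05) = 250;  1/sqrt(d2) = 71.7958
k = (sigma1 - sigma2) / (1/sqrt(d1) - 1/sqrt(d2)) = (177.0 - 91.5) / (250 - 71.7958) = 0.479787 MPa*m^0.5
sigma0 = sigma1 - k/sqrt(d1) = 177.0 - 0.479787*250 = 57.0533 MPa
sigma_y(d3) = 57.0533 + 0.479787 / sqrt(1.09e-04) = 103 MPa


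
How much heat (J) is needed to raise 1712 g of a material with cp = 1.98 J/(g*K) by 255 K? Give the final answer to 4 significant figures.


Q = m * cp * dT
Q = 1712 * 1.98 * 255
Q = 864400 J


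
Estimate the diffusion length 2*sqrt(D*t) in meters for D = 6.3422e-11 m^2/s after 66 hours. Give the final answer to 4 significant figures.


t = 66 hr = 237600 s
Diffusion length = 2*sqrt(D*t)
= 2*sqrt(6.3422e-11 * 237600)
= 7.764e-03 m


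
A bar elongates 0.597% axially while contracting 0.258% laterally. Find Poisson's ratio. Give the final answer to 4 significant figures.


nu = -epsilon_lat / epsilon_axial
Lateral strain is contraction (negative), so using magnitudes:
nu = 0.258 / 0.597
nu = 0.4322


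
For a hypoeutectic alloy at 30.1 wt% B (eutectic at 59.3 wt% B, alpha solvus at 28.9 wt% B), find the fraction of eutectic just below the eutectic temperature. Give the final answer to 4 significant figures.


f_primary = (C_e - C0) / (C_e - C_alpha_max)
f_primary = (59.3 - 30.1) / (59.3 - 28.9)
f_primary = 0.960526
f_eutectic = 1 - 0.960526 = 0.03947


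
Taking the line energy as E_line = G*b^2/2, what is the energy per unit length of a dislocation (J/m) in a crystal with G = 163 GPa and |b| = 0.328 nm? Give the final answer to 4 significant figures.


E = G*b^2/2
b = 0.328 nm = 3.28e-10 m
G = 163 GPa = 1.63e+11 Pa
E = 0.5 * 1.63e+11 * (3.28e-10)^2
E = 8.768e-09 J/m


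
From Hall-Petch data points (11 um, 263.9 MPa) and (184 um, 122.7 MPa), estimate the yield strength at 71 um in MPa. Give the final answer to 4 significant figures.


sigma_y = sigma0 + k / sqrt(d)
1/sqrt(d1) = 1/sqrt(1.1e-05) = 301.511;  1/sqrt(d2) = 73.721
k = (sigma1 - sigma2) / (1/sqrt(d1) - 1/sqrt(d2)) = (263.9 - 122.7) / (301.511 - 73.721) = 0.619868 MPa*m^0.5
sigma0 = sigma1 - k/sqrt(d1) = 263.9 - 0.619868*301.511 = 77.0027 MPa
sigma_y(d3) = 77.0027 + 0.619868 / sqrt(7.1e-05) = 150.6 MPa


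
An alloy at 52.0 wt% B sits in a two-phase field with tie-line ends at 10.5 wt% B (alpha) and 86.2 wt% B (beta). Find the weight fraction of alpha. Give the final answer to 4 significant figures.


f_alpha = (C_beta - C0) / (C_beta - C_alpha)
f_alpha = (86.2 - 52.0) / (86.2 - 10.5)
f_alpha = 0.4518


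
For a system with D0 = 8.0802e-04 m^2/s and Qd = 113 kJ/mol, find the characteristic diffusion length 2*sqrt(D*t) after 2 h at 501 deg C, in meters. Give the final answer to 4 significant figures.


Step 1: D = D0 * exp(-Qd/(R*T))
T = 774.15 K
D = 8.0802e-04 * exp(-113e3 / (8.314 * 774.15)) = 1.91707e-11 m^2/s
Step 2: L = 2*sqrt(D*t)
t = 2 h = 7200 s
L = 2*sqrt(1.91707e-11 * 7200) = 7.43e-04 m


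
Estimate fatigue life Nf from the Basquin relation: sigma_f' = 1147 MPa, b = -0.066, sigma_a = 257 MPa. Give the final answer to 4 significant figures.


sigma_a = sigma_f' * (2*Nf)^b
2*Nf = (sigma_a / sigma_f')^(1/b)
2*Nf = (257 / 1147)^(1/-0.066)
2*Nf = 6.96439e+09
Nf = 3.482e+09 cycles


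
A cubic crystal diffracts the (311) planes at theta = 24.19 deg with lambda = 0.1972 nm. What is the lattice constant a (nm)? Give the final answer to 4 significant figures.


d = lambda / (2*sin(theta))
d = 0.1972 / (2*sin(24.19 deg))
d = 0.240626 nm
a = d * sqrt(h^2+k^2+l^2) = 0.240626 * sqrt(11)
a = 0.7981 nm


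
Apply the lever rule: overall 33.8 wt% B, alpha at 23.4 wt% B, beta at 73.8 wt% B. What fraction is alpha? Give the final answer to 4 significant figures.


f_alpha = (C_beta - C0) / (C_beta - C_alpha)
f_alpha = (73.8 - 33.8) / (73.8 - 23.4)
f_alpha = 0.7937


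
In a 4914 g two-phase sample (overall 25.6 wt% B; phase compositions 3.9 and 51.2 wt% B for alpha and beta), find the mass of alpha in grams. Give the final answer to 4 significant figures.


f_alpha = (C_beta - C0) / (C_beta - C_alpha)
f_alpha = (51.2 - 25.6) / (51.2 - 3.9) = 0.541226
m_alpha = f_alpha * m_total = 0.541226 * 4914 = 2660 g


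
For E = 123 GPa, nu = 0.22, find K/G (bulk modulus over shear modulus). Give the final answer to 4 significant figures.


G = E / (2*(1+nu))
G = 123 / (2*(1+0.22)) = 50.4098 GPa
K = E / (3*(1-2*nu))
K = 123 / (3*(1-2*0.22)) = 73.2143 GPa
K/G = 73.2143 / 50.4098 = 1.452


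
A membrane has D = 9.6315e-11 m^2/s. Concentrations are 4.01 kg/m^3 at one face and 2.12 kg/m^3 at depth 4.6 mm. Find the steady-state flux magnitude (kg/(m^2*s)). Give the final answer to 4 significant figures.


J = -D * (dC/dx) = D * (C1 - C2) / dx
J = 9.6315e-11 * (4.01 - 2.12) / 4.6e-03
J = 3.957e-08 kg/(m^2*s)


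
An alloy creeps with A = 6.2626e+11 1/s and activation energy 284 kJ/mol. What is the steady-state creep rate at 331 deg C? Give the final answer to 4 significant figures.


rate = A * exp(-Q / (R*T))
T = 331 + 273.15 = 604.15 K
rate = 6.2626e+11 * exp(-284e3 / (8.314 * 604.15))
rate = 1.743e-13 1/s


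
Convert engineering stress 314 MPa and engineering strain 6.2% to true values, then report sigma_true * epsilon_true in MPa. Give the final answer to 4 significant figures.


sigma_true = sigma_eng * (1 + epsilon_eng)
sigma_true = 314 * (1 + 0.062) = 333.468 MPa
epsilon_true = ln(1 + epsilon_eng)
epsilon_true = ln(1 + 0.062) = 0.0601539
sigma_true * epsilon_true = 333.468 * 0.0601539 = 20.06 MPa


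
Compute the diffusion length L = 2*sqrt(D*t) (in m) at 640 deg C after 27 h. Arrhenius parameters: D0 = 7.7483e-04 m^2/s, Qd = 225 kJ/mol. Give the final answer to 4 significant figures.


Step 1: D = D0 * exp(-Qd/(R*T))
T = 913.15 K
D = 7.7483e-04 * exp(-225e3 / (8.314 * 913.15)) = 1.04264e-16 m^2/s
Step 2: L = 2*sqrt(D*t)
t = 27 h = 97200 s
L = 2*sqrt(1.04264e-16 * 97200) = 6.367e-06 m


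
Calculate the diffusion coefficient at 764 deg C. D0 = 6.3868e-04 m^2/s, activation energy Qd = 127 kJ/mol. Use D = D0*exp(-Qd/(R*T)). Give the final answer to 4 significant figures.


D = D0 * exp(-Qd / (R*T))
T = 1037.15 K
D = 6.3868e-04 * exp(-127e3 / (8.314 * 1037.15))
D = 2.564e-10 m^2/s


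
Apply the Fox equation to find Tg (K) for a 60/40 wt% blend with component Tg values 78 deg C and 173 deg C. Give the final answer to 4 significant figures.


1/Tg = w1/Tg1 + w2/Tg2 (in Kelvin)
Tg1 = 351.15 K, Tg2 = 446.15 K
1/Tg = 0.6/351.15 + 0.4/446.15
Tg = 383.8 K


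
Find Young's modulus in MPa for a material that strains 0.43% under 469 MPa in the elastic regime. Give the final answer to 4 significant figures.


E = sigma / epsilon
epsilon = 0.43% = 4.3e-03
E = 469 / 4.3e-03
E = 109100 MPa


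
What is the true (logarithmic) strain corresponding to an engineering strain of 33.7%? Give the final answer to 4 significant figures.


epsilon_true = ln(1 + epsilon_eng)
epsilon_true = ln(1 + 0.337)
epsilon_true = 0.2904


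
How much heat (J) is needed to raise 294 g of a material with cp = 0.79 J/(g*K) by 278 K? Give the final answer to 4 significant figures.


Q = m * cp * dT
Q = 294 * 0.79 * 278
Q = 64570 J


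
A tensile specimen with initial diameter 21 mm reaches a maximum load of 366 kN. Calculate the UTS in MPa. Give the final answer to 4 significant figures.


A0 = pi*(d/2)^2 = pi*(21/2)^2 = 346.361 mm^2
UTS = F_max / A0 = 366*1000 / 346.361
UTS = 1057 MPa


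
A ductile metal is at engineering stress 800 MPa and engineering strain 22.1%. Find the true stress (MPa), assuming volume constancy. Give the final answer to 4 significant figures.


sigma_true = sigma_eng * (1 + epsilon_eng)
sigma_true = 800 * (1 + 0.221)
sigma_true = 976.8 MPa


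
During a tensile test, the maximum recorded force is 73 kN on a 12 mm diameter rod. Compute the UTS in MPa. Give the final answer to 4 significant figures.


A0 = pi*(d/2)^2 = pi*(12/2)^2 = 113.097 mm^2
UTS = F_max / A0 = 73*1000 / 113.097
UTS = 645.5 MPa


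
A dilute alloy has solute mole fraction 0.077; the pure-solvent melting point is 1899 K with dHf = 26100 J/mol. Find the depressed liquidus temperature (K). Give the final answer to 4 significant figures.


dT = R*Tm^2*x / dHf
dT = 8.314 * 1899^2 * 0.077 / 26100
dT = 88.4525 K
T_new = 1899 - 88.4525 = 1811 K


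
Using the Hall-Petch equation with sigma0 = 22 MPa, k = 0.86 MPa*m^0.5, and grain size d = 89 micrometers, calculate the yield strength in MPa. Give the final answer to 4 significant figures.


sigma_y = sigma0 + k / sqrt(d)
d = 89 um = 8.9e-05 m
sigma_y = 22 + 0.86 / sqrt(8.9e-05)
sigma_y = 113.2 MPa


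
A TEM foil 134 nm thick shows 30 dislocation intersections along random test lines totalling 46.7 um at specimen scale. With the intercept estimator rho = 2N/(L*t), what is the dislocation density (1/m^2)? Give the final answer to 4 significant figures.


rho = 2N / (L * t)
L = 46.7 um = 4.67e-05 m, t = 134 nm = 1.34e-07 m
rho = 2 * 30 / (4.67e-05 * 1.34e-07)
rho = 9.588e+12 1/m^2


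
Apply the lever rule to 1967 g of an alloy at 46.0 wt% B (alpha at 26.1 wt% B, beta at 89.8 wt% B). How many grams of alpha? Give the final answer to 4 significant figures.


f_alpha = (C_beta - C0) / (C_beta - C_alpha)
f_alpha = (89.8 - 46.0) / (89.8 - 26.1) = 0.687598
m_alpha = f_alpha * m_total = 0.687598 * 1967 = 1353 g


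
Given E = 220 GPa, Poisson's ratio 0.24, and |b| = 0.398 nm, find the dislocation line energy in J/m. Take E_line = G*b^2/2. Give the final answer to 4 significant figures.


Step 1: G = E / (2*(1+nu))
G = 220 / (2*(1+0.24)) = 88.7097 GPa = 8.87097e+10 Pa
Step 2: E_line = G*b^2/2
b = 0.398 nm = 3.98e-10 m
E_line = 0.5 * 8.87097e+10 * (3.98e-10)^2 = 7.026e-09 J/m


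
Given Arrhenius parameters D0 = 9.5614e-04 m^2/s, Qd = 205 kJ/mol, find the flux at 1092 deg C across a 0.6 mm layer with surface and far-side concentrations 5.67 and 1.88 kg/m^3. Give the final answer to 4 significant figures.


Step 1: D = D0 * exp(-Qd/(R*T))
T = 1092 + 273.15 = 1365.15 K
D = 9.5614e-04 * exp(-205e3 / (8.314 * 1365.15)) = 1.36879e-11 m^2/s
Step 2: J = D * (C1 - C2) / dx
J = 1.36879e-11 * (5.67 - 1.88) / 6e-04
J = 8.646e-08 kg/(m^2*s)


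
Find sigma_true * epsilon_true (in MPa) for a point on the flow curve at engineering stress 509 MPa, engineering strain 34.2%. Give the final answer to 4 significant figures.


sigma_true = sigma_eng * (1 + epsilon_eng)
sigma_true = 509 * (1 + 0.342) = 683.078 MPa
epsilon_true = ln(1 + epsilon_eng)
epsilon_true = ln(1 + 0.342) = 0.294161
sigma_true * epsilon_true = 683.078 * 0.294161 = 200.9 MPa


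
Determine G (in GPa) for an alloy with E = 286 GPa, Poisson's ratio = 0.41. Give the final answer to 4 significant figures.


G = E / (2*(1+nu))
G = 286 / (2*(1+0.41))
G = 101.4 GPa


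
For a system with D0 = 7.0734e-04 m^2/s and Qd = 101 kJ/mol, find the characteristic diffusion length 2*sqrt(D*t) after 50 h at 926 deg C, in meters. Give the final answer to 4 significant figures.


Step 1: D = D0 * exp(-Qd/(R*T))
T = 1199.15 K
D = 7.0734e-04 * exp(-101e3 / (8.314 * 1199.15)) = 2.81798e-08 m^2/s
Step 2: L = 2*sqrt(D*t)
t = 50 h = 180000 s
L = 2*sqrt(2.81798e-08 * 180000) = 0.1424 m


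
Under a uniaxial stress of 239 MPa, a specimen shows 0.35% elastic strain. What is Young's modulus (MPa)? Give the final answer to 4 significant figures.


E = sigma / epsilon
epsilon = 0.35% = 3.5e-03
E = 239 / 3.5e-03
E = 68290 MPa


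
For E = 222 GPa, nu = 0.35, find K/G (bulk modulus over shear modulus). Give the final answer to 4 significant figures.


G = E / (2*(1+nu))
G = 222 / (2*(1+0.35)) = 82.2222 GPa
K = E / (3*(1-2*nu))
K = 222 / (3*(1-2*0.35)) = 246.667 GPa
K/G = 246.667 / 82.2222 = 3


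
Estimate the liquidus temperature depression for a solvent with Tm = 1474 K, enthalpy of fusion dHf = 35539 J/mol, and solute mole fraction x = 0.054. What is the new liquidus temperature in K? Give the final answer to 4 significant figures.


dT = R*Tm^2*x / dHf
dT = 8.314 * 1474^2 * 0.054 / 35539
dT = 27.4469 K
T_new = 1474 - 27.4469 = 1447 K


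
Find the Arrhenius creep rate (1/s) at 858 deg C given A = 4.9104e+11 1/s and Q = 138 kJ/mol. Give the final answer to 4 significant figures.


rate = A * exp(-Q / (R*T))
T = 858 + 273.15 = 1131.15 K
rate = 4.9104e+11 * exp(-138e3 / (8.314 * 1131.15))
rate = 208100 1/s


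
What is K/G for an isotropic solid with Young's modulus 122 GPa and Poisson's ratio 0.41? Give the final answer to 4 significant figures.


G = E / (2*(1+nu))
G = 122 / (2*(1+0.41)) = 43.2624 GPa
K = E / (3*(1-2*nu))
K = 122 / (3*(1-2*0.41)) = 225.926 GPa
K/G = 225.926 / 43.2624 = 5.222


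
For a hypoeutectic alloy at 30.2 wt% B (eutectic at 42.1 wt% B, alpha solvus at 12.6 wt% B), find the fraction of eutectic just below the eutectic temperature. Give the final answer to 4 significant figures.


f_primary = (C_e - C0) / (C_e - C_alpha_max)
f_primary = (42.1 - 30.2) / (42.1 - 12.6)
f_primary = 0.40339
f_eutectic = 1 - 0.40339 = 0.5966


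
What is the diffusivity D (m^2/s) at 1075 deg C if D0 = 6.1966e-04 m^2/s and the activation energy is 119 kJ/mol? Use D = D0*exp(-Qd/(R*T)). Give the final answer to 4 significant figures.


D = D0 * exp(-Qd / (R*T))
T = 1348.15 K
D = 6.1966e-04 * exp(-119e3 / (8.314 * 1348.15))
D = 1.518e-08 m^2/s


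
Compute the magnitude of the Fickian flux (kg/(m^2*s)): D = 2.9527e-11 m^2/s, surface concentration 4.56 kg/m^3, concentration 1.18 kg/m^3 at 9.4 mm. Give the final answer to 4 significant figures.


J = -D * (dC/dx) = D * (C1 - C2) / dx
J = 2.9527e-11 * (4.56 - 1.18) / 9.4e-03
J = 1.062e-08 kg/(m^2*s)


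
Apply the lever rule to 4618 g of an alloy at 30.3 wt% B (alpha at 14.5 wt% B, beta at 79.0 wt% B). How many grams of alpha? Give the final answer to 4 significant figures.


f_alpha = (C_beta - C0) / (C_beta - C_alpha)
f_alpha = (79.0 - 30.3) / (79.0 - 14.5) = 0.755039
m_alpha = f_alpha * m_total = 0.755039 * 4618 = 3487 g


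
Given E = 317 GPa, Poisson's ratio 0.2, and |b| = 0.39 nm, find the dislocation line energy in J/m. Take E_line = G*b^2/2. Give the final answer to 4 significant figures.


Step 1: G = E / (2*(1+nu))
G = 317 / (2*(1+0.2)) = 132.083 GPa = 1.32083e+11 Pa
Step 2: E_line = G*b^2/2
b = 0.39 nm = 3.9e-10 m
E_line = 0.5 * 1.32083e+11 * (3.9e-10)^2 = 1.004e-08 J/m


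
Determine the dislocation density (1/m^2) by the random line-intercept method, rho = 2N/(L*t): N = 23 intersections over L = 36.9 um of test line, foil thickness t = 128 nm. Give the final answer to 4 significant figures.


rho = 2N / (L * t)
L = 36.9 um = 3.69e-05 m, t = 128 nm = 1.28e-07 m
rho = 2 * 23 / (3.69e-05 * 1.28e-07)
rho = 9.739e+12 1/m^2


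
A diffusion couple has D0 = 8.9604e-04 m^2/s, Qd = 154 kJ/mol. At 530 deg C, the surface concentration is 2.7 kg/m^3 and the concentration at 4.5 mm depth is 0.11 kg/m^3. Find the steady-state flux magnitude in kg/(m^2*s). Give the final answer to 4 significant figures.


Step 1: D = D0 * exp(-Qd/(R*T))
T = 530 + 273.15 = 803.15 K
D = 8.9604e-04 * exp(-154e3 / (8.314 * 803.15)) = 8.63444e-14 m^2/s
Step 2: J = D * (C1 - C2) / dx
J = 8.63444e-14 * (2.7 - 0.11) / 4.5e-03
J = 4.97e-11 kg/(m^2*s)


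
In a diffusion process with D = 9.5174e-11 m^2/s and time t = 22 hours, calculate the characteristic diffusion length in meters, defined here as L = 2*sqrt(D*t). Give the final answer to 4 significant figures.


t = 22 hr = 79200 s
Diffusion length = 2*sqrt(D*t)
= 2*sqrt(9.5174e-11 * 79200)
= 5.491e-03 m


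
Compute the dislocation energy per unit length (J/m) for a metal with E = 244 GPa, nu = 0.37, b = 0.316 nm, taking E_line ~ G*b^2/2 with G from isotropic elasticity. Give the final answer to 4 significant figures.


Step 1: G = E / (2*(1+nu))
G = 244 / (2*(1+0.37)) = 89.0511 GPa = 8.90511e+10 Pa
Step 2: E_line = G*b^2/2
b = 0.316 nm = 3.16e-10 m
E_line = 0.5 * 8.90511e+10 * (3.16e-10)^2 = 4.446e-09 J/m


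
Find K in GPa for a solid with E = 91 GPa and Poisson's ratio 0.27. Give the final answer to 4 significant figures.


K = E / (3*(1-2*nu))
K = 91 / (3*(1-2*0.27))
K = 65.94 GPa


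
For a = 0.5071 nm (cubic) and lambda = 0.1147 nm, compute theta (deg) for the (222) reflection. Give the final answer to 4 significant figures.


d = a / sqrt(h^2+k^2+l^2)
d = 0.5071 / sqrt(12) = 0.146387 nm
lambda = 2*d*sin(theta)  =>  sin(theta) = lambda / (2*d)
sin(theta) = 0.1147 / (2 * 0.146387) = 0.391769
theta = 23.06 deg


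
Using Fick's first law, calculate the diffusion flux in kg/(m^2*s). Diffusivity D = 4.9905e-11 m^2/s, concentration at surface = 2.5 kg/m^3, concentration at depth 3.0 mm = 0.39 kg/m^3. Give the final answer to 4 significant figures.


J = -D * (dC/dx) = D * (C1 - C2) / dx
J = 4.9905e-11 * (2.5 - 0.39) / 3e-03
J = 3.51e-08 kg/(m^2*s)


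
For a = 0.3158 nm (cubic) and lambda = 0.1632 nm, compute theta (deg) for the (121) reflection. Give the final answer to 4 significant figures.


d = a / sqrt(h^2+k^2+l^2)
d = 0.3158 / sqrt(6) = 0.128925 nm
lambda = 2*d*sin(theta)  =>  sin(theta) = lambda / (2*d)
sin(theta) = 0.1632 / (2 * 0.128925) = 0.632927
theta = 39.27 deg


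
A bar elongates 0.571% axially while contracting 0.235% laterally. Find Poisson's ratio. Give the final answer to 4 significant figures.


nu = -epsilon_lat / epsilon_axial
Lateral strain is contraction (negative), so using magnitudes:
nu = 0.235 / 0.571
nu = 0.4116


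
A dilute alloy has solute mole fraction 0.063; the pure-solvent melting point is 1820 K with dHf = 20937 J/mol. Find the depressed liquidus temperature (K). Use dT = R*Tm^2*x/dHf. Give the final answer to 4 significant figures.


dT = R*Tm^2*x / dHf
dT = 8.314 * 1820^2 * 0.063 / 20937
dT = 82.8665 K
T_new = 1820 - 82.8665 = 1737 K


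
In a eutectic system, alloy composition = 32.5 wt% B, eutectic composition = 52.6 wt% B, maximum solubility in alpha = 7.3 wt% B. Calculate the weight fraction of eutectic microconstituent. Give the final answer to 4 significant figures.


f_primary = (C_e - C0) / (C_e - C_alpha_max)
f_primary = (52.6 - 32.5) / (52.6 - 7.3)
f_primary = 0.443709
f_eutectic = 1 - 0.443709 = 0.5563


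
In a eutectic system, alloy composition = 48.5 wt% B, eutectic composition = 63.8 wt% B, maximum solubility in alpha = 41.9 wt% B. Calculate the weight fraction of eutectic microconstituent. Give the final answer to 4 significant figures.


f_primary = (C_e - C0) / (C_e - C_alpha_max)
f_primary = (63.8 - 48.5) / (63.8 - 41.9)
f_primary = 0.69863
f_eutectic = 1 - 0.69863 = 0.3014


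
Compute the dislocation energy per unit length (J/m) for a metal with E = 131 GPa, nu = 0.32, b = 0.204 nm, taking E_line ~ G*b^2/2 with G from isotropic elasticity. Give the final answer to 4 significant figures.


Step 1: G = E / (2*(1+nu))
G = 131 / (2*(1+0.32)) = 49.6212 GPa = 4.96212e+10 Pa
Step 2: E_line = G*b^2/2
b = 0.204 nm = 2.04e-10 m
E_line = 0.5 * 4.96212e+10 * (2.04e-10)^2 = 1.033e-09 J/m


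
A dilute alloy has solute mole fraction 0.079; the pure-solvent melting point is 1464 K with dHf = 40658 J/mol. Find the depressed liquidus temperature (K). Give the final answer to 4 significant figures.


dT = R*Tm^2*x / dHf
dT = 8.314 * 1464^2 * 0.079 / 40658
dT = 34.6237 K
T_new = 1464 - 34.6237 = 1429 K


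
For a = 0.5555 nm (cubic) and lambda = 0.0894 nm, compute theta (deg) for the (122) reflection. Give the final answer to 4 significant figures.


d = a / sqrt(h^2+k^2+l^2)
d = 0.5555 / sqrt(9) = 0.185167 nm
lambda = 2*d*sin(theta)  =>  sin(theta) = lambda / (2*d)
sin(theta) = 0.0894 / (2 * 0.185167) = 0.241404
theta = 13.97 deg


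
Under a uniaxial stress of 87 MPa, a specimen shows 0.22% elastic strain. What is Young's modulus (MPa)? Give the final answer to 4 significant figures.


E = sigma / epsilon
epsilon = 0.22% = 2.2e-03
E = 87 / 2.2e-03
E = 39550 MPa


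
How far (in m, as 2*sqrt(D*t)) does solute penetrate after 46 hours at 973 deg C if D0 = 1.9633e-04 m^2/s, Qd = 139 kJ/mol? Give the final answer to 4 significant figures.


Step 1: D = D0 * exp(-Qd/(R*T))
T = 1246.15 K
D = 1.9633e-04 * exp(-139e3 / (8.314 * 1246.15)) = 2.92643e-10 m^2/s
Step 2: L = 2*sqrt(D*t)
t = 46 h = 165600 s
L = 2*sqrt(2.92643e-10 * 165600) = 0.01392 m


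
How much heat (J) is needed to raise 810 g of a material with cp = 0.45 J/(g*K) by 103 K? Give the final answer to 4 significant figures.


Q = m * cp * dT
Q = 810 * 0.45 * 103
Q = 37540 J


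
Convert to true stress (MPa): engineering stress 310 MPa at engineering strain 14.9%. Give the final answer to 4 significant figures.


sigma_true = sigma_eng * (1 + epsilon_eng)
sigma_true = 310 * (1 + 0.149)
sigma_true = 356.2 MPa


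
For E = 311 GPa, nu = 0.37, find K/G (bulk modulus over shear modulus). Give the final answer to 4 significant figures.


G = E / (2*(1+nu))
G = 311 / (2*(1+0.37)) = 113.504 GPa
K = E / (3*(1-2*nu))
K = 311 / (3*(1-2*0.37)) = 398.718 GPa
K/G = 398.718 / 113.504 = 3.513


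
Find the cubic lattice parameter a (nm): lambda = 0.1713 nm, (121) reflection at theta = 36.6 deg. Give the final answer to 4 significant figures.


d = lambda / (2*sin(theta))
d = 0.1713 / (2*sin(36.6 deg))
d = 0.143654 nm
a = d * sqrt(h^2+k^2+l^2) = 0.143654 * sqrt(6)
a = 0.3519 nm


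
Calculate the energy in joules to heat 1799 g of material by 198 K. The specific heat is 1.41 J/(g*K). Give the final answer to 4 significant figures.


Q = m * cp * dT
Q = 1799 * 1.41 * 198
Q = 502200 J


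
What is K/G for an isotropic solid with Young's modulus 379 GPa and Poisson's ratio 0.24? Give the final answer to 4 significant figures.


G = E / (2*(1+nu))
G = 379 / (2*(1+0.24)) = 152.823 GPa
K = E / (3*(1-2*nu))
K = 379 / (3*(1-2*0.24)) = 242.949 GPa
K/G = 242.949 / 152.823 = 1.59


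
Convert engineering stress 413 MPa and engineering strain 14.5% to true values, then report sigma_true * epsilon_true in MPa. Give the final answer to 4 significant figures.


sigma_true = sigma_eng * (1 + epsilon_eng)
sigma_true = 413 * (1 + 0.145) = 472.885 MPa
epsilon_true = ln(1 + epsilon_eng)
epsilon_true = ln(1 + 0.145) = 0.135405
sigma_true * epsilon_true = 472.885 * 0.135405 = 64.03 MPa


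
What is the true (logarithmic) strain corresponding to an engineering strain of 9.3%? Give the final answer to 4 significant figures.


epsilon_true = ln(1 + epsilon_eng)
epsilon_true = ln(1 + 0.093)
epsilon_true = 0.08893


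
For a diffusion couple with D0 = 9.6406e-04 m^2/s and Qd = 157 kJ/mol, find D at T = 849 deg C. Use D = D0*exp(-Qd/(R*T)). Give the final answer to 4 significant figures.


D = D0 * exp(-Qd / (R*T))
T = 1122.15 K
D = 9.6406e-04 * exp(-157e3 / (8.314 * 1122.15))
D = 4.739e-11 m^2/s


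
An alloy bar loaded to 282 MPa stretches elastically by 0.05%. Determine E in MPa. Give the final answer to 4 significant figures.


E = sigma / epsilon
epsilon = 0.05% = 5e-04
E = 282 / 5e-04
E = 564000 MPa


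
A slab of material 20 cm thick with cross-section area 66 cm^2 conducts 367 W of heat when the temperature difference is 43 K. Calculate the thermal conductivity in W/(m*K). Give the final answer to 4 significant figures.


k = Q*L / (A*dT)
L = 0.2 m, A = 6.6e-03 m^2
k = 367 * 0.2 / (6.6e-03 * 43)
k = 258.6 W/(m*K)


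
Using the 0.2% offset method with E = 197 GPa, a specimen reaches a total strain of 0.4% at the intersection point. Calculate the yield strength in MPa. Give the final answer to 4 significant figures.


Offset strain = 0.002
Elastic strain at yield = total_strain - offset = 4e-03 - 0.002 = 2e-03
sigma_y = E * elastic_strain = 197000 * 2e-03
sigma_y = 394 MPa


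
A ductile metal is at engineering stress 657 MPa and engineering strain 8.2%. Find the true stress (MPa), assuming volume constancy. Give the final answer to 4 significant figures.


sigma_true = sigma_eng * (1 + epsilon_eng)
sigma_true = 657 * (1 + 0.082)
sigma_true = 710.9 MPa


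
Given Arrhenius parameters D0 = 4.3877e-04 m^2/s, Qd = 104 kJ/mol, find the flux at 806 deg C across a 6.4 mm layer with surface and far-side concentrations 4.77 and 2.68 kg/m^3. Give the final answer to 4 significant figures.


Step 1: D = D0 * exp(-Qd/(R*T))
T = 806 + 273.15 = 1079.15 K
D = 4.3877e-04 * exp(-104e3 / (8.314 * 1079.15)) = 4.05593e-09 m^2/s
Step 2: J = D * (C1 - C2) / dx
J = 4.05593e-09 * (4.77 - 2.68) / 6.4e-03
J = 1.325e-06 kg/(m^2*s)
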